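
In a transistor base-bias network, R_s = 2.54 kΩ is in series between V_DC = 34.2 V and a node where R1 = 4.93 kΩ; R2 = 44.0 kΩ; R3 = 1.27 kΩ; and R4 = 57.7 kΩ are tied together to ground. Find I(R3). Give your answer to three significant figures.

Parallel bank: R_p = 1/(1/4.93 + 1/44.0 + 1/1.27 + 1/57.7) = 0.9706 kΩ.
V_A by voltage divider: V_A = 34.2 × 0.9706/(2.54 + 0.9706) = 9.455 V.
Branch current I = V_A/R3 = 9.455/1.27 = 7.445 mA.
(Equivalently: I_total = 9.742 mA, then current-divider fraction G_k/ΣG = 0.7642.)

I ≈ 7.45 mA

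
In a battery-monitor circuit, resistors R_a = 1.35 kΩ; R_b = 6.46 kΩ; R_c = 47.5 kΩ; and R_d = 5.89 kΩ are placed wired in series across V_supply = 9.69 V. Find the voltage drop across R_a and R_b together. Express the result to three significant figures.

Series total: ΣR = 1.35 + 6.46 + 47.5 + 5.89 = 61.20 kΩ.
R_{R_a..R_b} = 1.35 + 6.46 = 7.810 kΩ.
By the voltage-divider rule, V = 9.69 × 7.810/61.20 = 1.237 V.

V ≈ 1.24 V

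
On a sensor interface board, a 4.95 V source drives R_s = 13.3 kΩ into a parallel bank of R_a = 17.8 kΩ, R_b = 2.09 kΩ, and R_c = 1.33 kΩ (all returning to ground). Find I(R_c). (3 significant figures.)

I ≈ 0.206 mA

Parallel bank: R_p = 1/(1/17.8 + 1/2.09 + 1/1.33) = 0.7773 kΩ.
V_A by voltage divider: V_A = 4.95 × 0.7773/(13.3 + 0.7773) = 0.2733 V.
I(R_c) = V_A / R_c = 0.2733/1.33 = 0.2055 mA.
(Check via current divider: I_total = 0.3516 mA; share G_k/ΣG = 0.5844 → same result.)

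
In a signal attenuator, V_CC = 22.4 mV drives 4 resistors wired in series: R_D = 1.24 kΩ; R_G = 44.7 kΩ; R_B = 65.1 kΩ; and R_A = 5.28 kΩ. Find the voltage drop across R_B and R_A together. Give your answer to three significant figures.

Series total: ΣR = 1.24 + 44.7 + 65.1 + 5.28 = 116.3 kΩ.
R_{R_B..R_A} = 65.1 + 5.28 = 70.38 kΩ.
V = V_CC · R/ΣR = 22.4 × 0.6051 = 13.55 mV.

V ≈ 13.6 mV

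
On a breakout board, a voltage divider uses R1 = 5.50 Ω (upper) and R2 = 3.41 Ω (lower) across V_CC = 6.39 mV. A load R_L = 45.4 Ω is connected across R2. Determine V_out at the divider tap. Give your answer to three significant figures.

V_out ≈ 2.34 mV

R2 ‖ R_L = (3.41 × 45.4)/(3.41 + 45.4) = 3.172 Ω.
Then V_out = V_CC · R2'/(R1 + R2') = 6.39 × 3.172/8.672 = 2.337 mV.
(Unloaded it would be 2.45 mV; the load pulls it down.)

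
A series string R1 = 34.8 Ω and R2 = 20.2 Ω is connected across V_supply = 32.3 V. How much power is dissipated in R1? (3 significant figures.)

The common current is I = 32.3/55.00 = 0.5873 A.
P(R1) = I²·R1 = (0.5873)² × 34.8 = 12.00 W.

P ≈ 12.0 W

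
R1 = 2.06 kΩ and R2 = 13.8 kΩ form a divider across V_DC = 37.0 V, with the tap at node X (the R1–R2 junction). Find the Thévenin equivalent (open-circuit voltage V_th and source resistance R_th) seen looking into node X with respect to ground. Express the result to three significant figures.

V_th ≈ 32.2 V, R_th ≈ 1.79 kΩ

V_th is the unloaded tap voltage: V_DC · R2/(R1+R2) = 37.0 × 0.8701 = 32.19 V.
Looking into X with the source shorted: R_th = R1·R2/(R1+R2) = 2.060 × 13.8/15.86 = 1.792 kΩ.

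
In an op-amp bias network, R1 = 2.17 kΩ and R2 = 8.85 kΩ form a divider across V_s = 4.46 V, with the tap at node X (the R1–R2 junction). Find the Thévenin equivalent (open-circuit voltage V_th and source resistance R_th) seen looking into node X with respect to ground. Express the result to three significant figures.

With X open, the divider is unloaded: V_th = 4.46 × 8.85/11.02 = 3.582 V.
Zeroing V_s shorts the top of R1 to ground, so R_th = R1 ‖ R2 = 1.743 kΩ.

V_th ≈ 3.58 V, R_th ≈ 1.74 kΩ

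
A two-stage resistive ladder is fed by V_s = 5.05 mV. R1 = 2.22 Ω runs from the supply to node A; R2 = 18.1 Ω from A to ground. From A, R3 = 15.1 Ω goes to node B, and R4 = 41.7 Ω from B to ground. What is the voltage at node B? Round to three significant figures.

The second stage (R3 + R4 = 56.80 Ω) loads node A in parallel with R2.
R2 ‖ (R3+R4) = 13.73 Ω.
First divider: V_A = V_s · 13.73/(2.22 + 13.73) = 4.347 mV.
V_B = V_A × 0.7342 = 3.191 mV.

V_B ≈ 3.19 mV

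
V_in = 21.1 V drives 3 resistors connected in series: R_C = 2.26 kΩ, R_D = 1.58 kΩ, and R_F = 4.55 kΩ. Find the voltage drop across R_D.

Total series resistance ΣR = 2.26 + 1.58 + 4.55 = 8.390 kΩ.
V = V_in · R/ΣR = 21.1 × 0.1883 = 3.974 V.

V ≈ 3.97 V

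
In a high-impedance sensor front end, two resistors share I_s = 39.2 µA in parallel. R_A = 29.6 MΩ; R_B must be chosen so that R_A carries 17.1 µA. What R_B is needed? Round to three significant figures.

The fraction through R_A equals R_B/(R_A+R_B).
With f = 0.4362, R_B = R_A · f/(1−f) = 29.6 × 0.7738 = 22.90 MΩ.

R_B ≈ 22.9 MΩ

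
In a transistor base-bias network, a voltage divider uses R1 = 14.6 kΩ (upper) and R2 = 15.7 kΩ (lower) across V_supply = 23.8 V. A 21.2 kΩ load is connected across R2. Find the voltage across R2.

V_out ≈ 9.09 V

First combine the lower leg with the load: R2 ‖ R_L = 9.020 kΩ.
Then V_out = V_supply · R2'/(R1 + R2') = 23.8 × 9.020/23.62 = 9.089 V.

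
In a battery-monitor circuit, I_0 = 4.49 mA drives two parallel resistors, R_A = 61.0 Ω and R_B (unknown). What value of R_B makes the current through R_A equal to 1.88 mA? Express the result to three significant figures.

In a two-way split, I_A/I_0 = R_B/(R_A + R_B).
With f = 0.4187, R_B = R_A · f/(1−f) = 61.0 × 0.7203 = 43.94 Ω.

R_B ≈ 43.9 Ω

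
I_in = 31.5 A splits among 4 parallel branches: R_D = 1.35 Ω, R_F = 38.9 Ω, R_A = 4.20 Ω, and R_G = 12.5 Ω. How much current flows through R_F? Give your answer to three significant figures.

Conductances: ΣG = 1/1.35 + 1/38.9 + 1/4.20 + 1/12.5 = 1.085 (1/Ω).
Current divider: I(R_F) = I_in · G_k/ΣG = 31.5 × (0.02571/1.085) = 31.5 × 0.02370 = 0.7466 A.

I ≈ 0.747 A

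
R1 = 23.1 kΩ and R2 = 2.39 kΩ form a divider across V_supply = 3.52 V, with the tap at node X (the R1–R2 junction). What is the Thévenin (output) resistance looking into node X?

Looking into X with the source shorted: R_th = R1·R2/(R1+R2) = 23.10 × 2.39/25.49 = 2.166 kΩ.

R_th ≈ 2.17 kΩ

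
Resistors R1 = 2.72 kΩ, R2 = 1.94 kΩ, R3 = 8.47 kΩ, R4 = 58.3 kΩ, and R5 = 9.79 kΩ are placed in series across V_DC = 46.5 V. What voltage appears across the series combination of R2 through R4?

ΣR = 2.72 + 1.94 + 8.47 + 58.3 + 9.79 = 81.22 kΩ.
R_{R2..R4} = 1.94 + 8.47 + 58.3 = 68.71 kΩ.
By the voltage-divider rule, V = 46.5 × 68.71/81.22 = 39.34 V.

V ≈ 39.3 V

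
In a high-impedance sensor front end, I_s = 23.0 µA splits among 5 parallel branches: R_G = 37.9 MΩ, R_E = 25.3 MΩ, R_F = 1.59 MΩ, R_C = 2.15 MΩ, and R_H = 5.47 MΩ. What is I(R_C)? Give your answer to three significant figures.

I ≈ 7.97 µA

ΣG = 1/37.9 + 1/25.3 + 1/1.59 + 1/2.15 + 1/5.47 = 1.343.
R_C takes the fraction G_k/ΣG = 0.4651/1.343 = 0.3464, so I = 23.0 × 0.3464 = 7.967 µA.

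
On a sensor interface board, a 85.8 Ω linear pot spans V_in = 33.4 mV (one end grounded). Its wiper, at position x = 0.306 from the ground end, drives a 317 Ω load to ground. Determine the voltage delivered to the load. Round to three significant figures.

V_out ≈ 9.66 mV

Lower segment x·R_p = 26.25 Ω; upper segment (1−x)·R_p = 59.55 Ω.
(x·R_p) ‖ R_L = 24.25 Ω.
Then V_out = V_in · 24.25/(59.55 + 24.25) = 9.665 mV.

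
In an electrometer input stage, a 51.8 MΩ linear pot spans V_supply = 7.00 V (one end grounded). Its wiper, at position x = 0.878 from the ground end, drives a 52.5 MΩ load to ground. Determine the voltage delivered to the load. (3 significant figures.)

Lower segment x·R_p = 45.48 MΩ; upper segment (1−x)·R_p = 6.320 MΩ.
R_L loads the lower segment: effective lower R = 24.37 MΩ.
Loaded-divider output: V_out = 7.00 × 0.7941 = 5.559 V.
(Unloaded: V_out = x·V_supply = 6.15 V.)

V_out ≈ 5.56 V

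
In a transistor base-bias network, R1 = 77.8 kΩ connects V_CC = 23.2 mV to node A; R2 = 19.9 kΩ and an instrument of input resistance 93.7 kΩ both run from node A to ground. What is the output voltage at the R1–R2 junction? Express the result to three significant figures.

V_out ≈ 4.04 mV

First combine the lower leg with the load: R2 ‖ R_L = 16.41 kΩ.
Then V_out = V_CC · R2'/(R1 + R2') = 23.2 × 16.41/94.21 = 4.042 mV.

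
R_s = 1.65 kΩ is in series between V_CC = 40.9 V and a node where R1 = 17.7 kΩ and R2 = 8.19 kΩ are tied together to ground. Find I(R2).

Equivalent of the parallel group: R_p = 5.599 kΩ.
V_A = 40.9 × 5.599/7.249 = 31.59 V.
Branch current I = V_A/R2 = 31.59/8.19 = 3.857 mA.
(Equivalently: I_total = 5.642 mA, then current-divider fraction G_k/ΣG = 0.6837.)

I ≈ 3.86 mA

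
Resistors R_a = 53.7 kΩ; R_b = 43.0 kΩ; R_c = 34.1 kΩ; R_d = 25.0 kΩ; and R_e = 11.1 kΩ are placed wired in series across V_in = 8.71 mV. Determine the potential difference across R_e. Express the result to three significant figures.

V ≈ 0.579 mV

ΣR = 53.7 + 43.0 + 34.1 + 25.0 + 11.1 = 166.9 kΩ.
Voltage divider: V = V_in · (11.10 / 166.9) = 8.71 × 0.06651 = 0.5793 mV.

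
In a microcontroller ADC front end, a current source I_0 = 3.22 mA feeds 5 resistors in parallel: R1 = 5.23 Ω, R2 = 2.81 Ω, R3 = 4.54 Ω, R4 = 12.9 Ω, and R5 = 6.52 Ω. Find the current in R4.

I ≈ 0.250 mA

Total conductance ΣG = 1/5.23 + 1/2.81 + 1/4.54 + 1/12.9 + 1/6.52 = 0.9982 (units of 1/Ω).
Current divider: I(R4) = I_0 · G_k/ΣG = 3.22 × (0.07752/0.9982) = 3.22 × 0.07766 = 0.2501 mA.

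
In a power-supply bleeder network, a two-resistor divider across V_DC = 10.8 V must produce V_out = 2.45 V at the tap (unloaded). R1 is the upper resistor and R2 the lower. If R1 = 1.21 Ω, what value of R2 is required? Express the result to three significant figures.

Required fraction k = V_out/V_DC = 0.2269.
R2 = R1 · 0.2269/(1 − 0.2269) = 0.3550 Ω.

R2 ≈ 0.355 Ω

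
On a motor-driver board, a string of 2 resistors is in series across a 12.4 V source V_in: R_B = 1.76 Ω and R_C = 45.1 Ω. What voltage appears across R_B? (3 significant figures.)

V ≈ 0.466 V

Total series resistance ΣR = 1.76 + 45.1 = 46.86 Ω.
V = V_in · R/ΣR = 12.4 × 0.03756 = 0.4657 V.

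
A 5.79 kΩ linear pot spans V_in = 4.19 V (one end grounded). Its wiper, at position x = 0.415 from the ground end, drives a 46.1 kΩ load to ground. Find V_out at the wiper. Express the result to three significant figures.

V_out ≈ 1.69 V

Lower segment x·R_p = 2.403 kΩ; upper segment (1−x)·R_p = 3.387 kΩ.
Lower segment in parallel with the load: 2.403 ‖ 46.1 = 2.284 kΩ.
V_out = 4.19 × 2.284/(3.387 + 2.284) = 1.687 V.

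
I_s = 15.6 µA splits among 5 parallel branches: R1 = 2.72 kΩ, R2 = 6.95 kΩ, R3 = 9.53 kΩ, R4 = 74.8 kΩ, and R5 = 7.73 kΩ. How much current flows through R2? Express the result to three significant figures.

I ≈ 2.96 µA

Total conductance ΣG = 1/2.72 + 1/6.95 + 1/9.53 + 1/74.8 + 1/7.73 = 0.7592 (units of 1/kΩ).
R2 takes the fraction G_k/ΣG = 0.1439/0.7592 = 0.1895, so I = 15.6 × 0.1895 = 2.957 µA.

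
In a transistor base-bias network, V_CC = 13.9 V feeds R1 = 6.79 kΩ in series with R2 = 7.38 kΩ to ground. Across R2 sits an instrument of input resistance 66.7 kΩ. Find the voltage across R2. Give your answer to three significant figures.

V_out ≈ 6.87 V

First combine the lower leg with the load: R2 ‖ R_L = 6.645 kΩ.
Then V_out = V_CC · R2'/(R1 + R2') = 13.9 × 6.645/13.43 = 6.875 V.
(Unloaded it would be 7.24 V; the load pulls it down.)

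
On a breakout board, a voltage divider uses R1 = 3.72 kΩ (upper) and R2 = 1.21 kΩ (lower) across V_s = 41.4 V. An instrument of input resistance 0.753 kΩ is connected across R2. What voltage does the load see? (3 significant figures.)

V_out ≈ 4.59 V

First combine the lower leg with the load: R2 ‖ R_L = 0.4642 kΩ.
Then V_out = V_s · R2'/(R1 + R2') = 41.4 × 0.4642/4.184 = 4.593 V.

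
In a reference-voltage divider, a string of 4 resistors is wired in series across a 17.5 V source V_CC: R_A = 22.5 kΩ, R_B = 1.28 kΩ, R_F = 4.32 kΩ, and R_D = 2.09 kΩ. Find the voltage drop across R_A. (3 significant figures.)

V ≈ 13.0 V

Series total: ΣR = 22.5 + 1.28 + 4.32 + 2.09 = 30.19 kΩ.
Voltage divider: V = V_CC · (22.50 / 30.19) = 17.5 × 0.7453 = 13.04 V.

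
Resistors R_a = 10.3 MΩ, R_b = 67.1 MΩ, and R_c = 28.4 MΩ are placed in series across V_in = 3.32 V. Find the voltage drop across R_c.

ΣR = 10.3 + 67.1 + 28.4 = 105.8 MΩ.
V = V_in · R/ΣR = 3.32 × 0.2684 = 0.8912 V.

V ≈ 0.891 V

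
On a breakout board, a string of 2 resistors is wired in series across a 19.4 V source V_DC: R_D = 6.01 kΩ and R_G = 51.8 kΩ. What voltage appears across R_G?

Total series resistance ΣR = 6.01 + 51.8 = 57.81 kΩ.
Voltage divider: V = V_DC · (51.80 / 57.81) = 19.4 × 0.8960 = 17.38 V.

V ≈ 17.4 V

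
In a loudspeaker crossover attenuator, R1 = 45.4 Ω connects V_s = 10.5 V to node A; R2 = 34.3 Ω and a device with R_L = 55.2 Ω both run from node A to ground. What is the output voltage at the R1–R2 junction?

V_out ≈ 3.34 V

The load sits in parallel with R2, giving an effective lower resistance R2' = R2·R_L/(R2+R_L) = 21.15 Ω.
Voltage divider with the loaded lower leg: V_out = 10.5 × 21.15/(45.4 + 21.15) = 10.5 × 0.3179 = 3.337 V.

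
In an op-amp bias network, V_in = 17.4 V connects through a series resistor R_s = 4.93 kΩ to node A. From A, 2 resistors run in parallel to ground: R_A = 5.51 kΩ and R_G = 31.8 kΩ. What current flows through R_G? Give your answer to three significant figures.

Equivalent of the parallel group: R_p = 4.696 kΩ.
V_A = 17.4 × 4.696/9.626 = 8.489 V.
I(R_G) = V_A / R_G = 8.489/31.8 = 0.2669 mA.

I ≈ 0.267 mA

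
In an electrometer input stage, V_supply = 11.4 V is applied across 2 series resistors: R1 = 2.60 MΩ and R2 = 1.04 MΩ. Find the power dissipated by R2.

P ≈ 10.2 µW

ΣR = 3.640 MΩ → I = 11.4/3.640 = 3.132 µA.
P(R2) = I²·R2 = (3.132)² × 1.04 = 10.20 µW.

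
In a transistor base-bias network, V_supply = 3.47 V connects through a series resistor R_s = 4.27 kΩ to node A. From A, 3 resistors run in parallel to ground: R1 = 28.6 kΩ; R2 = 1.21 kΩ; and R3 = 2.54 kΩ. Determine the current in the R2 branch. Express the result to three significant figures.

I ≈ 0.451 mA

Equivalent of the parallel group: R_p = 0.7967 kΩ.
Node voltage V_A = V_supply · R_p/(R_s + R_p) = 3.47 × 0.1572 = 0.5457 V.
Branch current I = V_A/R2 = 0.5457/1.21 = 0.4510 mA.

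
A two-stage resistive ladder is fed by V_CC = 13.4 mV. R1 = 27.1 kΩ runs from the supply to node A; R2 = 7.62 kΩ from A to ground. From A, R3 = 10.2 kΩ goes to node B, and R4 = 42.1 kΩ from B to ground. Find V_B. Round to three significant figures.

V_B ≈ 2.13 mV

Looking into the second stage from A: R3 + R4 = 52.30 kΩ appears in parallel with R2.
Effective lower resistance at A: R2 ‖ 52.30 = 6.651 kΩ.
So V_A = 13.4 × 0.1971 = 2.641 mV.
Stage 2 is unloaded, so V_B = V_A · R4/(R3+R4) = 2.641 × 42.1/52.30 = 2.126 mV.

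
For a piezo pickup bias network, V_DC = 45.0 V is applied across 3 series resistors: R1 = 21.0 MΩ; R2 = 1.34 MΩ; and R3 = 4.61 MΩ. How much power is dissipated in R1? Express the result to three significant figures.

P ≈ 58.5 µW

The common current is I = 45.0/26.95 = 1.670 µA.
V(R1) = I·R = 35.06 V; P = V·I = 35.06 × 1.670 = 58.55 µW.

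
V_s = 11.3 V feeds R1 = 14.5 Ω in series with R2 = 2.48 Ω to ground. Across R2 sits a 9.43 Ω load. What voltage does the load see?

The load sits in parallel with R2, giving an effective lower resistance R2' = R2·R_L/(R2+R_L) = 1.964 Ω.
Voltage divider with the loaded lower leg: V_out = 11.3 × 1.964/(14.5 + 1.964) = 11.3 × 0.1193 = 1.348 V.
(Unloaded it would be 1.65 V; the load pulls it down.)

V_out ≈ 1.35 V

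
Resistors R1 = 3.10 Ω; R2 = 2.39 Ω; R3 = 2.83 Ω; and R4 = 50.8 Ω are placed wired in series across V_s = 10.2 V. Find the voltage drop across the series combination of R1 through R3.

Total series resistance ΣR = 3.10 + 2.39 + 2.83 + 50.8 = 59.12 Ω.
R_{R1..R3} = 3.10 + 2.39 + 2.83 = 8.320 Ω.
V = V_s · R/ΣR = 10.2 × 0.1407 = 1.435 V.

V ≈ 1.44 V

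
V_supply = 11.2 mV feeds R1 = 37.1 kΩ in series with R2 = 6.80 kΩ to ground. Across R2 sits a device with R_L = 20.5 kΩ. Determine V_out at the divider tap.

The load sits in parallel with R2, giving an effective lower resistance R2' = R2·R_L/(R2+R_L) = 5.106 kΩ.
Then V_out = V_supply · R2'/(R1 + R2') = 11.2 × 5.106/42.21 = 1.355 mV.

V_out ≈ 1.36 mV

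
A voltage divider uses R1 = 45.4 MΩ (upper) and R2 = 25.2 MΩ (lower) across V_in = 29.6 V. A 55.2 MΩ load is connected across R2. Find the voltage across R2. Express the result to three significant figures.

V_out ≈ 8.17 V

R2 ‖ R_L = (25.2 × 55.2)/(25.2 + 55.2) = 17.30 MΩ.
Voltage divider with the loaded lower leg: V_out = 29.6 × 17.30/(45.4 + 17.30) = 29.6 × 0.2759 = 8.168 V.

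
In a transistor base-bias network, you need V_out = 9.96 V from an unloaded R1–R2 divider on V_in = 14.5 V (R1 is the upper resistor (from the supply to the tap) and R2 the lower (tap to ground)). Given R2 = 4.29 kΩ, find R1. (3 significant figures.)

R1 ≈ 1.96 kΩ

V_out/V_in = R2/(R1+R2) = 0.6869.
So R1 = R2 · (V_in/V_out − 1) = 4.29 × (14.5/9.96 − 1) = 4.29 × 0.4558 = 1.955 kΩ.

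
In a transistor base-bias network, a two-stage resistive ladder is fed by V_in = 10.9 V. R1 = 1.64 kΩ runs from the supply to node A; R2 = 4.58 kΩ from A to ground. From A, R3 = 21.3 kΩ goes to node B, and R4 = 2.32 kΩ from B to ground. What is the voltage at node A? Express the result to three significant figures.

V_A ≈ 7.64 V

Node A sees R2 in parallel with the series input of stage 2, R3 + R4 = 23.62 kΩ.
Effective lower resistance at A: R2 ‖ 23.62 = 3.836 kΩ.
So V_A = 10.9 × 0.7005 = 7.636 V.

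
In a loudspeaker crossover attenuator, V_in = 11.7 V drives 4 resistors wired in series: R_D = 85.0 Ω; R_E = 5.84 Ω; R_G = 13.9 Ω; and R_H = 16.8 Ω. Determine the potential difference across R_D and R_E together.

V ≈ 8.74 V

Series total: ΣR = 85.0 + 5.84 + 13.9 + 16.8 = 121.5 Ω.
R_{R_D..R_E} = 85.0 + 5.84 = 90.84 Ω.
By the voltage-divider rule, V = 11.7 × 90.84/121.5 = 8.745 V.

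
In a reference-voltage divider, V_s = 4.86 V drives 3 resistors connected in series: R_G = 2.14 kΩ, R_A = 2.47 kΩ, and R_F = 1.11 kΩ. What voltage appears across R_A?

V ≈ 2.10 V

ΣR = 2.14 + 2.47 + 1.11 = 5.720 kΩ.
V = V_s · R/ΣR = 4.86 × 0.4318 = 2.099 V.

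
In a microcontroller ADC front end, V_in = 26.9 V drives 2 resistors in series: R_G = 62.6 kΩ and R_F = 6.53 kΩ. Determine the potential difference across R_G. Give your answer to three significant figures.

V ≈ 24.4 V

ΣR = 62.6 + 6.53 = 69.13 kΩ.
Voltage divider: V = V_in · (62.60 / 69.13) = 26.9 × 0.9055 = 24.36 V.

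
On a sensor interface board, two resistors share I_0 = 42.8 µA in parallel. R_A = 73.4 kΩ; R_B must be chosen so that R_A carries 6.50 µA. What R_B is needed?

The fraction through R_A equals R_B/(R_A+R_B).
6.50/42.8 = R_B/(R_A + R_B) → R_B = R_A · (0.1519)/(1 − 0.1519) = 73.4 × 0.1791 = 13.14 kΩ.

R_B ≈ 13.1 kΩ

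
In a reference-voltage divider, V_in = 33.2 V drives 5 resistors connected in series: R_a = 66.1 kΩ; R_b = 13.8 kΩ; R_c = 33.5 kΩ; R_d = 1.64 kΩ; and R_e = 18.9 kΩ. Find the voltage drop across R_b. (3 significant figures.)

Total series resistance ΣR = 66.1 + 13.8 + 33.5 + 1.64 + 18.9 = 133.9 kΩ.
Voltage divider: V = V_in · (13.80 / 133.9) = 33.2 × 0.1030 = 3.421 V.

V ≈ 3.42 V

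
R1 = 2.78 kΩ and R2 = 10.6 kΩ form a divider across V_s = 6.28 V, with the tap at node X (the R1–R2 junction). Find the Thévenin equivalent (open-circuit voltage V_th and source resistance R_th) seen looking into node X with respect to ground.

Open-circuit (no load on X): V_th = V_s · R2/(R1 + R2) = 6.28 × 10.6/(2.780 + 10.6) = 4.975 V.
Zeroing V_s shorts the top of R1 to ground, so R_th = R1 ‖ R2 = 2.202 kΩ.

V_th ≈ 4.98 V, R_th ≈ 2.20 kΩ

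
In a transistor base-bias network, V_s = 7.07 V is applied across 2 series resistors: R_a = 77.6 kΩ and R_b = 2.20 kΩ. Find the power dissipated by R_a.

P ≈ 0.609 mW

The common current is I = 7.07/79.80 = 0.08860 mA.
P = I²R = 0.007849 × 77.6 = 0.6091 mW.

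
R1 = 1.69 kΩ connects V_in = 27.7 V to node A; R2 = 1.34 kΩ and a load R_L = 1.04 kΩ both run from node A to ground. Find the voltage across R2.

The load sits in parallel with R2, giving an effective lower resistance R2' = R2·R_L/(R2+R_L) = 0.5855 kΩ.
Now apply the divider: V_out = 27.7 × 0.2573 = 7.128 V.

V_out ≈ 7.13 V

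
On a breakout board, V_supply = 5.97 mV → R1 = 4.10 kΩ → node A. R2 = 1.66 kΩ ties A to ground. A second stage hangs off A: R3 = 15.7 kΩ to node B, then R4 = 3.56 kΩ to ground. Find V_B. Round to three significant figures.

Node A sees R2 in parallel with the series input of stage 2, R3 + R4 = 19.26 kΩ.
R2 ‖ (R3+R4) = 1.528 kΩ.
First divider: V_A = V_supply · 1.528/(4.10 + 1.528) = 1.621 mV.
V_B = V_A × 0.1848 = 0.2996 mV.

V_B ≈ 0.300 mV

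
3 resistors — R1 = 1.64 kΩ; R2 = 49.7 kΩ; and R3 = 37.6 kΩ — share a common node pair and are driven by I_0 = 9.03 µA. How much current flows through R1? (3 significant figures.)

ΣG = 1/1.64 + 1/49.7 + 1/37.6 = 0.6565.
Current divider: I(R1) = I_0 · G_k/ΣG = 9.03 × (0.6098/0.6565) = 9.03 × 0.9288 = 8.387 µA.

I ≈ 8.39 µA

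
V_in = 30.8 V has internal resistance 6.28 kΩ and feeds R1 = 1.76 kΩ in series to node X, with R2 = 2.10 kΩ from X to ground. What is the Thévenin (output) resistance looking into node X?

R_th ≈ 1.67 kΩ

R1' = 6.28 + 1.76 = 8.040 kΩ (source resistance + R1).
With V_in suppressed (replaced by a short), R_th = R1' ‖ R2 = (8.040 × 2.10)/(8.040 + 2.10) = 1.665 kΩ.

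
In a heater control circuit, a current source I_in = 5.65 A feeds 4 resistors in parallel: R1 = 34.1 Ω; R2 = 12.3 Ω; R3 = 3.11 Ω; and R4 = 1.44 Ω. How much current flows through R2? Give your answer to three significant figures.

Conductances: ΣG = 1/34.1 + 1/12.3 + 1/3.11 + 1/1.44 = 1.127 (1/Ω).
By the current-divider rule, I = I_in · G_k/ΣG = 5.65 × 0.07216 = 0.4077 A.

I ≈ 0.408 A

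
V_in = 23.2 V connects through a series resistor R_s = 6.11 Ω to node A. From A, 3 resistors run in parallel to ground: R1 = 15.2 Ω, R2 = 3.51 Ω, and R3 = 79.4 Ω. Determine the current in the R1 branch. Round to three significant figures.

I ≈ 0.474 A

Equivalent of the parallel group: R_p = 2.753 Ω.
Node voltage V_A = V_in · R_p/(R_s + R_p) = 23.2 × 0.3106 = 7.206 V.
I(R1) = V_A / R1 = 7.206/15.2 = 0.4741 A.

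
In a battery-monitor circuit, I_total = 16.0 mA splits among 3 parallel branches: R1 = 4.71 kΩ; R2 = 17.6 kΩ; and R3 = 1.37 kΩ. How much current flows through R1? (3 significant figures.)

I ≈ 3.40 mA

ΣG = 1/4.71 + 1/17.6 + 1/1.37 = 0.9991.
By the current-divider rule, I = I_total · G_k/ΣG = 16.0 × 0.2125 = 3.400 mA.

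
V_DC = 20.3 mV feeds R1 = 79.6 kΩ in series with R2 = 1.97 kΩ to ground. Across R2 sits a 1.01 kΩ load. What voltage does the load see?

R2 ‖ R_L = (1.97 × 1.01)/(1.97 + 1.01) = 0.6677 kΩ.
Voltage divider with the loaded lower leg: V_out = 20.3 × 0.6677/(79.6 + 0.6677) = 20.3 × 0.008318 = 0.1689 mV.

V_out ≈ 0.169 mV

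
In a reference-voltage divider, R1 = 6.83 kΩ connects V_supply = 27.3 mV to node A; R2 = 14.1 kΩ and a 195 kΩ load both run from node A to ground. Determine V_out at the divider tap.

V_out ≈ 18.0 mV

The load sits in parallel with R2, giving an effective lower resistance R2' = R2·R_L/(R2+R_L) = 13.15 kΩ.
Now apply the divider: V_out = 27.3 × 0.6581 = 17.97 mV.
(Unloaded it would be 18.4 mV; the load pulls it down.)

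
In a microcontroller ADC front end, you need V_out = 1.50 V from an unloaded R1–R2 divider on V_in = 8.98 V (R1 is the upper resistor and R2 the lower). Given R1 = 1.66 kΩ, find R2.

R2 ≈ 0.333 kΩ

Required fraction k = V_out/V_in = 0.1670.
So R2 = R1 · V_out/(V_in − V_out) = 1.66 × 1.50/(8.98 − 1.50) = 1.66 × 0.2005 = 0.3329 kΩ.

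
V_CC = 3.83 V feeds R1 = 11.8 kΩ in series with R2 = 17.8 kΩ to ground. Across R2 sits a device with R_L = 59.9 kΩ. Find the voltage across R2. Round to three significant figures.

V_out ≈ 2.06 V

First combine the lower leg with the load: R2 ‖ R_L = 13.72 kΩ.
Voltage divider with the loaded lower leg: V_out = 3.83 × 13.72/(11.8 + 13.72) = 3.83 × 0.5377 = 2.059 V.
(Unloaded it would be 2.30 V; the load pulls it down.)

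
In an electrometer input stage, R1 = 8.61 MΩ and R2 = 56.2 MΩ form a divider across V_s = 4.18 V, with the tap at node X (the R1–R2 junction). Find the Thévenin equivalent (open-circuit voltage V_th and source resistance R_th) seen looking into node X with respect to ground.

V_th ≈ 3.62 V, R_th ≈ 7.47 MΩ

With X open, the divider is unloaded: V_th = 4.18 × 56.2/64.81 = 3.625 V.
Looking into X with the source shorted: R_th = R1·R2/(R1+R2) = 8.610 × 56.2/64.81 = 7.466 MΩ.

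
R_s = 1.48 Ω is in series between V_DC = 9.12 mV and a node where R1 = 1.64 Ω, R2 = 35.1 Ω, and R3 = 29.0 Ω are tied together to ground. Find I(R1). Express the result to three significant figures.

Equivalent of the parallel group: R_p = 1.486 Ω.
V_A = 9.12 × 1.486/2.966 = 4.570 mV.
I(R1) = V_A / R1 = 4.570/1.64 = 2.787 mA.

I ≈ 2.79 mA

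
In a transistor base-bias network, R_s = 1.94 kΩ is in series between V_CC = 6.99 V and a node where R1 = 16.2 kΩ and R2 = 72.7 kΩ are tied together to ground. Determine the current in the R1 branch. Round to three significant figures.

Combine the parallel branches: R_p = (1/16.2 + 1/72.7)⁻¹ = 13.25 kΩ.
V_A = 6.99 × 13.25/15.19 = 6.097 V.
I(R1) = V_A / R1 = 6.097/16.2 = 0.3764 mA.

I ≈ 0.376 mA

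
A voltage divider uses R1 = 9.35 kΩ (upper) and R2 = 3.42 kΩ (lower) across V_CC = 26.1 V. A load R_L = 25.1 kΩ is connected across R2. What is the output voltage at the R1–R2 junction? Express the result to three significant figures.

V_out ≈ 6.36 V

The load sits in parallel with R2, giving an effective lower resistance R2' = R2·R_L/(R2+R_L) = 3.010 kΩ.
Voltage divider with the loaded lower leg: V_out = 26.1 × 3.010/(9.35 + 3.010) = 26.1 × 0.2435 = 6.356 V.
(Unloaded it would be 6.99 V; the load pulls it down.)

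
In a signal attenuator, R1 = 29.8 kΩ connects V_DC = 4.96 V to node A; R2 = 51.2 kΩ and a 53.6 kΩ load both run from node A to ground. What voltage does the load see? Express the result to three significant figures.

First combine the lower leg with the load: R2 ‖ R_L = 26.19 kΩ.
Voltage divider with the loaded lower leg: V_out = 4.96 × 26.19/(29.8 + 26.19) = 4.96 × 0.4677 = 2.320 V.

V_out ≈ 2.32 V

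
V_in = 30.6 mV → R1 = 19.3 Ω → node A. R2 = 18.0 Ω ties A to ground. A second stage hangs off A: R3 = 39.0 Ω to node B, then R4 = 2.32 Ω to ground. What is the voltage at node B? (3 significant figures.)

The second stage (R3 + R4 = 41.32 Ω) loads node A in parallel with R2.
R2 ‖ (R3+R4) = 12.54 Ω.
So V_A = 30.6 × 0.3938 = 12.05 mV.
Then the unloaded second divider: V_B = V_A × R4/(R3+R4) = 12.05 × 0.05615 = 0.6766 mV.

V_B ≈ 0.677 mV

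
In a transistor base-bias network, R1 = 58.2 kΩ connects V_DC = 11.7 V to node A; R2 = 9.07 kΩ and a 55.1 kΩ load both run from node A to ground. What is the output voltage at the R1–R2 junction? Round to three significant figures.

First combine the lower leg with the load: R2 ‖ R_L = 7.788 kΩ.
Then V_out = V_DC · R2'/(R1 + R2') = 11.7 × 7.788/65.99 = 1.381 V.
(Unloaded it would be 1.58 V; the load pulls it down.)

V_out ≈ 1.38 V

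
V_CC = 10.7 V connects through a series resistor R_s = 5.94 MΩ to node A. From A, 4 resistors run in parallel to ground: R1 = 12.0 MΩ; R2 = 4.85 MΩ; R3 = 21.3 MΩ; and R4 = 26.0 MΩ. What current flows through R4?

I ≈ 0.128 µA

Combine the parallel branches: R_p = (1/12.0 + 1/4.85 + 1/21.3 + 1/26.0)⁻¹ = 2.667 MΩ.
Node voltage V_A = V_CC · R_p/(R_s + R_p) = 10.7 × 0.3099 = 3.316 V.
I(R4) = V_A / R4 = 3.316/26.0 = 0.1275 µA.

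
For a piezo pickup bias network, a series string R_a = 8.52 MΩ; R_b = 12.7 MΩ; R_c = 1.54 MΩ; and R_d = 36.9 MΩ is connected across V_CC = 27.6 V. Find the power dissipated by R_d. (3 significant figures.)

P ≈ 7.90 µW

The common current is I = 27.6/59.66 = 0.4626 µA.
P(R_d) = I²·R_d = (0.4626)² × 36.9 = 7.897 µW.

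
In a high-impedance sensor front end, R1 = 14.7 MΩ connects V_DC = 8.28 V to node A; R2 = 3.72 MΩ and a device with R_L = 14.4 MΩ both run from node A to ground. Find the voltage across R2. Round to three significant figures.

R2 ‖ R_L = (3.72 × 14.4)/(3.72 + 14.4) = 2.956 MΩ.
Then V_out = V_DC · R2'/(R1 + R2') = 8.28 × 2.956/17.66 = 1.386 V.

V_out ≈ 1.39 V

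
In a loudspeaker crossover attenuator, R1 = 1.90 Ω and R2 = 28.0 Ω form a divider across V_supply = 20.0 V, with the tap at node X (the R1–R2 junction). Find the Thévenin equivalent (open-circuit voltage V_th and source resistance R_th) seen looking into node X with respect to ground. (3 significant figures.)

V_th is the unloaded tap voltage: V_supply · R2/(R1+R2) = 20.0 × 0.9365 = 18.73 V.
Zeroing V_supply shorts the top of R1 to ground, so R_th = R1 ‖ R2 = 1.779 Ω.

V_th ≈ 18.7 V, R_th ≈ 1.78 Ω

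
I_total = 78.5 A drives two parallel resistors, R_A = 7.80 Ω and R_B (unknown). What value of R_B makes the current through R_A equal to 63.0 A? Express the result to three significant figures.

R_B ≈ 31.7 Ω

Two-branch current divider: I_A = I_total · R_B/(R_A + R_B).
63.0/78.5 = R_B/(R_A + R_B) → R_B = R_A · (0.8025)/(1 − 0.8025) = 7.80 × 4.065 = 31.70 Ω.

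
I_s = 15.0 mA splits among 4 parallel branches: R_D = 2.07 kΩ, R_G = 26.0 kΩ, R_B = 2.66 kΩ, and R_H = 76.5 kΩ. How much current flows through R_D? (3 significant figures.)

I ≈ 7.96 mA

ΣG = 1/2.07 + 1/26.0 + 1/2.66 + 1/76.5 = 0.9106.
Current divider: I(R_D) = I_s · G_k/ΣG = 15.0 × (0.4831/0.9106) = 15.0 × 0.5305 = 7.958 mA.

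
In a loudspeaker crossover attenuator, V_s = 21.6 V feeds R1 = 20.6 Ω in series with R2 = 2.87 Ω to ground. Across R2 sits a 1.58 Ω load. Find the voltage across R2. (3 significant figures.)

The load sits in parallel with R2, giving an effective lower resistance R2' = R2·R_L/(R2+R_L) = 1.019 Ω.
Voltage divider with the loaded lower leg: V_out = 21.6 × 1.019/(20.6 + 1.019) = 21.6 × 0.04713 = 1.018 V.

V_out ≈ 1.02 V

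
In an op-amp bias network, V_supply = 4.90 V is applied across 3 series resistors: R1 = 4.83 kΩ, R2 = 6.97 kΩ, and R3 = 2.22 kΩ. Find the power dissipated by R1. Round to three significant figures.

P ≈ 0.590 mW

Series current I = V_supply/ΣR = 4.90/14.02 = 0.3495 mA.
P(R1) = I²·R1 = (0.3495)² × 4.83 = 0.5900 mW.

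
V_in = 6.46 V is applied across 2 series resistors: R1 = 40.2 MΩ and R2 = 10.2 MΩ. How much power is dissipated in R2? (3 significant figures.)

P ≈ 0.168 µW

The common current is I = 6.46/50.40 = 0.1282 µA.
P = I²R = 0.01643 × 10.2 = 0.1676 µW.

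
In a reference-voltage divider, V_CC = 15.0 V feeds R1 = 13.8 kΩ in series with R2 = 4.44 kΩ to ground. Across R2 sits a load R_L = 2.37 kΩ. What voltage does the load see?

V_out ≈ 1.51 V

R2 ‖ R_L = (4.44 × 2.37)/(4.44 + 2.37) = 1.545 kΩ.
Voltage divider with the loaded lower leg: V_out = 15.0 × 1.545/(13.8 + 1.545) = 15.0 × 0.1007 = 1.510 V.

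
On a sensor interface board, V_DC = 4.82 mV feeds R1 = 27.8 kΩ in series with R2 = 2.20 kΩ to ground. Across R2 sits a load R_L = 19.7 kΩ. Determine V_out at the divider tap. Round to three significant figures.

The load sits in parallel with R2, giving an effective lower resistance R2' = R2·R_L/(R2+R_L) = 1.979 kΩ.
Now apply the divider: V_out = 4.82 × 0.06646 = 0.3203 mV.

V_out ≈ 0.320 mV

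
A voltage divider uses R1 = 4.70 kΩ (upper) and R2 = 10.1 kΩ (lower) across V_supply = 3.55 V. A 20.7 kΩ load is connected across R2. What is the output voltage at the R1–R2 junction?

First combine the lower leg with the load: R2 ‖ R_L = 6.788 kΩ.
Voltage divider with the loaded lower leg: V_out = 3.55 × 6.788/(4.70 + 6.788) = 3.55 × 0.5909 = 2.098 V.

V_out ≈ 2.10 V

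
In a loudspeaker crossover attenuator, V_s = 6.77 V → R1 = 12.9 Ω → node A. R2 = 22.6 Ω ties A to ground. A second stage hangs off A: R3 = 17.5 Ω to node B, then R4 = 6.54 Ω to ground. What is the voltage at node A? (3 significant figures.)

The second stage (R3 + R4 = 24.04 Ω) loads node A in parallel with R2.
Effective lower resistance at A: R2 ‖ 24.04 = 11.65 Ω.
V_A = 6.77 × 11.65/(12.9 + 11.65) = 3.212 V.

V_A ≈ 3.21 V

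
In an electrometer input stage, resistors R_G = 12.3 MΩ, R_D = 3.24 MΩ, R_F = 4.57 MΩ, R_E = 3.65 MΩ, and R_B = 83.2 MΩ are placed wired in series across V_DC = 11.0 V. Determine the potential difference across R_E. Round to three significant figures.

Series total: ΣR = 12.3 + 3.24 + 4.57 + 3.65 + 83.2 = 107.0 MΩ.
Voltage divider: V = V_DC · (3.650 / 107.0) = 11.0 × 0.03412 = 0.3754 V.

V ≈ 0.375 V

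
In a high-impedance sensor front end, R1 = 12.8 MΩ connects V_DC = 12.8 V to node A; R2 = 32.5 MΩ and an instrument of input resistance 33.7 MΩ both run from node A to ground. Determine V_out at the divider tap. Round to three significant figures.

R2 ‖ R_L = (32.5 × 33.7)/(32.5 + 33.7) = 16.54 MΩ.
Voltage divider with the loaded lower leg: V_out = 12.8 × 16.54/(12.8 + 16.54) = 12.8 × 0.5638 = 7.217 V.

V_out ≈ 7.22 V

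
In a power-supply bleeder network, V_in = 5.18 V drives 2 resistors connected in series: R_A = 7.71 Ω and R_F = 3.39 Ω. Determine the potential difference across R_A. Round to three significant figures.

V ≈ 3.60 V

ΣR = 7.71 + 3.39 = 11.10 Ω.
V = V_in · R/ΣR = 5.18 × 0.6946 = 3.598 V.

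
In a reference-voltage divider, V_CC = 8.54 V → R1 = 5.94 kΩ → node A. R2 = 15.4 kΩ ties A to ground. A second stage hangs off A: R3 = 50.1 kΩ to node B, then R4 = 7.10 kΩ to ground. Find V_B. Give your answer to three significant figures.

V_B ≈ 0.712 V

Node A sees R2 in parallel with the series input of stage 2, R3 + R4 = 57.20 kΩ.
Effective lower resistance at A: R2 ‖ 57.20 = 12.13 kΩ.
First divider: V_A = V_CC · 12.13/(5.94 + 12.13) = 5.733 V.
Then the unloaded second divider: V_B = V_A × R4/(R3+R4) = 5.733 × 0.1241 = 0.7116 V.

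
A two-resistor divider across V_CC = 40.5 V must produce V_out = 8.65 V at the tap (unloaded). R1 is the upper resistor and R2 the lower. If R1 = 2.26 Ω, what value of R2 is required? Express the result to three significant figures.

R2 ≈ 0.614 Ω

V_out/V_CC = R2/(R1+R2) = 0.2136.
R2 = R1 · 0.2136/(1 − 0.2136) = 0.6138 Ω.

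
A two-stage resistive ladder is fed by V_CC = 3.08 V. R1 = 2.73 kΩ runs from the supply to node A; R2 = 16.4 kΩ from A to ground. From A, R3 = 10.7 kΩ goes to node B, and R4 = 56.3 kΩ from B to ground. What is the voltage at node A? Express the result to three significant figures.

Looking into the second stage from A: R3 + R4 = 67.00 kΩ appears in parallel with R2.
Effective lower resistance at A: R2 ‖ 67.00 = 13.18 kΩ.
So V_A = 3.08 × 0.8284 = 2.551 V.

V_A ≈ 2.55 V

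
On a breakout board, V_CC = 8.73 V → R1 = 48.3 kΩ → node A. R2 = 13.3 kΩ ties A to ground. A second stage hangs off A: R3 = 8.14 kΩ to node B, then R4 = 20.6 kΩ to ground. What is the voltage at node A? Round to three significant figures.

Looking into the second stage from A: R3 + R4 = 28.74 kΩ appears in parallel with R2.
Effective lower resistance at A: R2 ‖ 28.74 = 9.092 kΩ.
V_A = 8.73 × 9.092/(48.3 + 9.092) = 1.383 V.

V_A ≈ 1.38 V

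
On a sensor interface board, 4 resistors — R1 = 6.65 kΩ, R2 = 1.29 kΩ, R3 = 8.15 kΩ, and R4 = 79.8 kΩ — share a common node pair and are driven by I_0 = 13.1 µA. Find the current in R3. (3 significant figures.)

Total conductance ΣG = 1/6.65 + 1/1.29 + 1/8.15 + 1/79.8 = 1.061 (units of 1/kΩ).
By the current-divider rule, I = I_0 · G_k/ΣG = 13.1 × 0.1157 = 1.515 µA.

I ≈ 1.52 µA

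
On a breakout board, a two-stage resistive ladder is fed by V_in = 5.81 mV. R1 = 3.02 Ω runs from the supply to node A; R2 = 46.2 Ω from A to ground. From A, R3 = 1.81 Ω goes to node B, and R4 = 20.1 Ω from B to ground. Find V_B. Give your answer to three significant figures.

V_B ≈ 4.43 mV

The second stage (R3 + R4 = 21.91 Ω) loads node A in parallel with R2.
Effective lower resistance at A: R2 ‖ 21.91 = 14.86 Ω.
So V_A = 5.81 × 0.8311 = 4.829 mV.
Stage 2 is unloaded, so V_B = V_A · R4/(R3+R4) = 4.829 × 20.1/21.91 = 4.430 mV.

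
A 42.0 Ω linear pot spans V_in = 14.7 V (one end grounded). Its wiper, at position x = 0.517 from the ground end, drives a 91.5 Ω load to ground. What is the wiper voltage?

Split the track: R_lower = x·R_p = 21.71 Ω, R_upper = (1−x)·R_p = 20.29 Ω.
(x·R_p) ‖ R_L = 17.55 Ω.
Then V_out = V_in · 17.55/(20.29 + 17.55) = 6.818 V.
(Unloaded: V_out = x·V_in = 7.60 V.)

V_out ≈ 6.82 V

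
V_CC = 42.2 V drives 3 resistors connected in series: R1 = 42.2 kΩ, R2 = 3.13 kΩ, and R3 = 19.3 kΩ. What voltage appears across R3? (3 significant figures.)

V ≈ 12.6 V

ΣR = 42.2 + 3.13 + 19.3 = 64.63 kΩ.
V = V_CC · R/ΣR = 42.2 × 0.2986 = 12.60 V.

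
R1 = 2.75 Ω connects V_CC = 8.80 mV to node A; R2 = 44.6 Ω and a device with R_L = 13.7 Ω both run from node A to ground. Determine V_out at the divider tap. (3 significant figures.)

R2 ‖ R_L = (44.6 × 13.7)/(44.6 + 13.7) = 10.48 Ω.
Now apply the divider: V_out = 8.80 × 0.7921 = 6.971 mV.

V_out ≈ 6.97 mV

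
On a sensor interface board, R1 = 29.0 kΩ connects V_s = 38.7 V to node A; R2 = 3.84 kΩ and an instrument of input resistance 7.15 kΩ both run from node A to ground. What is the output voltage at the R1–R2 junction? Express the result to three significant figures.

First combine the lower leg with the load: R2 ‖ R_L = 2.498 kΩ.
Voltage divider with the loaded lower leg: V_out = 38.7 × 2.498/(29.0 + 2.498) = 38.7 × 0.07931 = 3.069 V.

V_out ≈ 3.07 V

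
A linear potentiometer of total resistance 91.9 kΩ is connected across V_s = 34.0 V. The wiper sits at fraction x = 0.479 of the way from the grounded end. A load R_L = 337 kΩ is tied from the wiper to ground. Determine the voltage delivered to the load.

V_out ≈ 15.2 V

Split the track: R_lower = x·R_p = 44.02 kΩ, R_upper = (1−x)·R_p = 47.88 kΩ.
(x·R_p) ‖ R_L = 38.93 kΩ.
Then V_out = V_s · 38.93/(47.88 + 38.93) = 15.25 V.
(Unloaded: V_out = x·V_s = 16.3 V.)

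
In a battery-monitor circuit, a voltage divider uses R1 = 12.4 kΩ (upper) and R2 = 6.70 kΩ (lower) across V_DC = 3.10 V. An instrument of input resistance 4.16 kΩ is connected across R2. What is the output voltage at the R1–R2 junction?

V_out ≈ 0.532 V

The load sits in parallel with R2, giving an effective lower resistance R2' = R2·R_L/(R2+R_L) = 2.566 kΩ.
Now apply the divider: V_out = 3.10 × 0.1715 = 0.5316 V.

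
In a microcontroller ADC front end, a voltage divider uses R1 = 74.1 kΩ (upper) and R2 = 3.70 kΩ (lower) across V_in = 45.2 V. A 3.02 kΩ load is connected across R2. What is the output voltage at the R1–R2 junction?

V_out ≈ 0.992 V

R2 ‖ R_L = (3.70 × 3.02)/(3.70 + 3.02) = 1.663 kΩ.
Voltage divider with the loaded lower leg: V_out = 45.2 × 1.663/(74.1 + 1.663) = 45.2 × 0.02195 = 0.9920 V.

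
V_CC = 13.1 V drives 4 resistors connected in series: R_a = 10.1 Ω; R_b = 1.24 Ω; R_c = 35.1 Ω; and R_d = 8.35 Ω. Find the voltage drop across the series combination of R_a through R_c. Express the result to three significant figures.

Total series resistance ΣR = 10.1 + 1.24 + 35.1 + 8.35 = 54.79 Ω.
R_{R_a..R_c} = 10.1 + 1.24 + 35.1 = 46.44 Ω.
By the voltage-divider rule, V = 13.1 × 46.44/54.79 = 11.10 V.

V ≈ 11.1 V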